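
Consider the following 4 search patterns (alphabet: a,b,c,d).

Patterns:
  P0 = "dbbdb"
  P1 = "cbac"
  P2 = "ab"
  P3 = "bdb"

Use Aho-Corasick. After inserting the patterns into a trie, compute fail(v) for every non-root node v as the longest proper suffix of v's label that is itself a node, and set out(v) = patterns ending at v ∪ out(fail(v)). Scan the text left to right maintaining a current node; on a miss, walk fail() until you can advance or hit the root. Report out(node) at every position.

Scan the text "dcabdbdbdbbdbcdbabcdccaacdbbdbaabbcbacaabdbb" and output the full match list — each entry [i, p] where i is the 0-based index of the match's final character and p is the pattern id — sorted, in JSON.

Build automaton:
Trie (insert patterns):
  n0 'ε': a→10 b→12 c→6 d→1
  n1 'd': b→2
  n2 'db': b→3
  n3 'dbb': d→4
  n4 'dbbd': b→5
  n5 'dbbdb': ·  [P0 ends]
  n6 'c': b→7
  n7 'cb': a→8
  n8 'cba': c→9
  n9 'cbac': ·  [P1 ends]
  n10 'a': b→11
  n11 'ab': ·  [P2 ends]
  n12 'b': d→13
  n13 'bd': b→14
  n14 'bdb': ·  [P3 ends]

BFS fail/out derivation:
  n1('d'): parent n0 fail=0; on 'd' 0 → fail=0;  out ∅∪∅=∅
  n6('c'): parent n0 fail=0; on 'c' 0 → fail=0;  out ∅∪∅=∅
  n10('a'): parent n0 fail=0; on 'a' 0 → fail=0;  out ∅∪∅=∅
  n12('b'): parent n0 fail=0; on 'b' 0 → fail=0;  out ∅∪∅=∅
  n2('db'): parent n1 fail=0; on 'b' 0 → fail=12;  out ∅∪∅=∅
  n7('cb'): parent n6 fail=0; on 'b' 0 → fail=12;  out ∅∪∅=∅
  n11('ab'): parent n10 fail=0; on 'b' 0 → fail=12;  out {2}∪∅={2}
  n13('bd'): parent n12 fail=0; on 'd' 0 → fail=1;  out ∅∪∅=∅
  n3('dbb'): parent n2 fail=12; on 'b' 12→0 → fail=12;  out ∅∪∅=∅
  n8('cba'): parent n7 fail=12; on 'a' 12→0 → fail=10;  out ∅∪∅=∅
  n14('bdb'): parent n13 fail=1; on 'b' 1 → fail=2;  out {3}∪∅={3}
  n4('dbbd'): parent n3 fail=12; on 'd' 12 → fail=13;  out ∅∪∅=∅
  n9('cbac'): parent n8 fail=10; on 'c' 10→0 → fail=6;  out {1}∪∅={1}
  n5('dbbdb'): parent n4 fail=13; on 'b' 13 → fail=14;  out {0}∪{3}={0,3}

Scan:
i=0 'd': node 0→1
i=1 'c': node 1→6 ·f
i=2 'a': node 6→10 ·f
i=3 'b': node 10→11  → match P2@[2:3]
i=4 'd': node 11→13 ·f
i=5 'b': node 13→14  → match P3@[3:5]
i=6 'd': node 14→13 ·f
i=7 'b': node 13→14  → match P3@[5:7]
i=8 'd': node 14→13 ·f
i=9 'b': node 13→14  → match P3@[7:9]
i=10 'b': node 14→3 ·f
i=11 'd': node 3→4
i=12 'b': node 4→5  → match P0@[8:12],P3@[10:12]
i=13 'c': node 5→6 ·f
i=14 'd': node 6→1 ·f
i=15 'b': node 1→2
i=16 'a': node 2→10 ·f
i=17 'b': node 10→11  → match P2@[16:17]
i=18 'c': node 11→6 ·f
i=19 'd': node 6→1 ·f
i=20 'c': node 1→6 ·f
i=21 'c': node 6→6 ·f
i=22 'a': node 6→10 ·f
i=23 'a': node 10→10 ·f
i=24 'c': node 10→6 ·f
i=25 'd': node 6→1 ·f
i=26 'b': node 1→2
i=27 'b': node 2→3
i=28 'd': node 3→4
i=29 'b': node 4→5  → match P0@[25:29],P3@[27:29]
i=30 'a': node 5→10 ·f
i=31 'a': node 10→10 ·f
i=32 'b': node 10→11  → match P2@[31:32]
i=33 'b': node 11→12 ·f
i=34 'c': node 12→6 ·f
i=35 'b': node 6→7
i=36 'a': node 7→8
i=37 'c': node 8→9  → match P1@[34:37]
i=38 'a': node 9→10 ·f
i=39 'a': node 10→10 ·f
i=40 'b': node 10→11  → match P2@[39:40]
i=41 'd': node 11→13 ·f
i=42 'b': node 13→14  → match P3@[40:42]
i=43 'b': node 14→3 ·f

Result: [[3,2],[5,3],[7,3],[9,3],[12,0],[12,3],[17,2],[29,0],[29,3],[32,2],[37,1],[40,2],[42,3]]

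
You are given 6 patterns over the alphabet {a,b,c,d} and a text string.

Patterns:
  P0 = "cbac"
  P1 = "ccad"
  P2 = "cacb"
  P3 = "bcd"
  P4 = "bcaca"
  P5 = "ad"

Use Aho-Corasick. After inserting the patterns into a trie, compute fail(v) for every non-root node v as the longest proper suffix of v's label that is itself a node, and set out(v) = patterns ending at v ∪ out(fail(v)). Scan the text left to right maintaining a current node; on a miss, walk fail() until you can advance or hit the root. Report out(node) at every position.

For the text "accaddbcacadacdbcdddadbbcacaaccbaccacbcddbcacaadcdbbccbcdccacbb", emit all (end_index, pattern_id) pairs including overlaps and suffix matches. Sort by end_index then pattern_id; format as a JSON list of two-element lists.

Build:
Trie (insert patterns):
  0='ε' goto a→17 b→11 c→1
  1='c' goto a→8 b→2 c→5
  2='cb' goto a→3
  3='cba' goto c→4
  4='cbac' goto ·  [P0 ends]
  5='cc' goto a→6
  6='cca' goto d→7
  7='ccad' goto ·  [P1 ends]
  8='ca' goto c→9
  9='cac' goto b→10
  10='cacb' goto ·  [P2 ends]
  11='b' goto c→12
  12='bc' goto a→14 d→13
  13='bcd' goto ·  [P3 ends]
  14='bca' goto c→15
  15='bcac' goto a→16
  16='bcaca' goto ·  [P4 ends]
  17='a' goto d→18
  18='ad' goto ·  [P5 ends]

BFS fail/out derivation:
  n1('c'): parent n0 fail=0; on 'c' 0 → fail=0;  out ∅∪∅=∅
  n11('b'): parent n0 fail=0; on 'b' 0 → fail=0;  out ∅∪∅=∅
  n17('a'): parent n0 fail=0; on 'a' 0 → fail=0;  out ∅∪∅=∅
  n2('cb'): parent n1 fail=0; on 'b' 0 → fail=11;  out ∅∪∅=∅
  n5('cc'): parent n1 fail=0; on 'c' 0 → fail=1;  out ∅∪∅=∅
  n8('ca'): parent n1 fail=0; on 'a' 0 → fail=17;  out ∅∪∅=∅
  n12('bc'): parent n11 fail=0; on 'c' 0 → fail=1;  out ∅∪∅=∅
  n18('ad'): parent n17 fail=0; on 'd' 0 → fail=0;  out {5}∪∅={5}
  n3('cba'): parent n2 fail=11; on 'a' 11→0 → fail=17;  out ∅∪∅=∅
  n6('cca'): parent n5 fail=1; on 'a' 1 → fail=8;  out ∅∪∅=∅
  n9('cac'): parent n8 fail=17; on 'c' 17→0 → fail=1;  out ∅∪∅=∅
  n13('bcd'): parent n12 fail=1; on 'd' 1→0 → fail=0;  out {3}∪∅={3}
  n14('bca'): parent n12 fail=1; on 'a' 1 → fail=8;  out ∅∪∅=∅
  n4('cbac'): parent n3 fail=17; on 'c' 17→0 → fail=1;  out {0}∪∅={0}
  n7('ccad'): parent n6 fail=8; on 'd' 8→17 → fail=18;  out {1}∪{5}={1,5}
  n10('cacb'): parent n9 fail=1; on 'b' 1 → fail=2;  out {2}∪∅={2}
  n15('bcac'): parent n14 fail=8; on 'c' 8 → fail=9;  out ∅∪∅=∅
  n16('bcaca'): parent n15 fail=9; on 'a' 9→1 → fail=8;  out {4}∪∅={4}

Run:
i=0 'a': node 0→17
i=1 'c': node 17→1 (via fail)
i=2 'c': node 1→5
i=3 'a': node 5→6
i=4 'd': node 6→7  → match P1@[1:4],P5@[3:4]
i=5 'd': node 7→0 (via fail)
i=6 'b': node 0→11
i=7 'c': node 11→12
i=8 'a': node 12→14
i=9 'c': node 14→15
i=10 'a': node 15→16  → match P4@[6:10]
i=11 'd': node 16→18 (via fail)  → match P5@[10:11]
i=12 'a': node 18→17 (via fail)
i=13 'c': node 17→1 (via fail)
i=14 'd': node 1→0 (via fail)
i=15 'b': node 0→11
i=16 'c': node 11→12
i=17 'd': node 12→13  → match P3@[15:17]
i=18 'd': node 13→0 (via fail)
i=19 'd': node 0→0
i=20 'a': node 0→17
i=21 'd': node 17→18  → match P5@[20:21]
i=22 'b': node 18→11 (via fail)
i=23 'b': node 11→11 (via fail)
i=24 'c': node 11→12
i=25 'a': node 12→14
i=26 'c': node 14→15
i=27 'a': node 15→16  → match P4@[23:27]
i=28 'a': node 16→17 (via fail)
i=29 'c': node 17→1 (via fail)
i=30 'c': node 1→5
i=31 'b': node 5→2 (via fail)
i=32 'a': node 2→3
i=33 'c': node 3→4  → match P0@[30:33]
i=34 'c': node 4→5 (via fail)
i=35 'a': node 5→6
i=36 'c': node 6→9 (via fail)
i=37 'b': node 9→10  → match P2@[34:37]
i=38 'c': node 10→12 (via fail)
i=39 'd': node 12→13  → match P3@[37:39]
i=40 'd': node 13→0 (via fail)
i=41 'b': node 0→11
i=42 'c': node 11→12
i=43 'a': node 12→14
i=44 'c': node 14→15
i=45 'a': node 15→16  → match P4@[41:45]
i=46 'a': node 16→17 (via fail)
i=47 'd': node 17→18  → match P5@[46:47]
i=48 'c': node 18→1 (via fail)
i=49 'd': node 1→0 (via fail)
i=50 'b': node 0→11
i=51 'b': node 11→11 (via fail)
i=52 'c': node 11→12
i=53 'c': node 12→5 (via fail)
i=54 'b': node 5→2 (via fail)
i=55 'c': node 2→12 (via fail)
i=56 'd': node 12→13  → match P3@[54:56]
i=57 'c': node 13→1 (via fail)
i=58 'c': node 1→5
i=59 'a': node 5→6
i=60 'c': node 6→9 (via fail)
i=61 'b': node 9→10  → match P2@[58:61]
i=62 'b': node 10→11 (via fail)

Matches: [[4,1],[4,5],[10,4],[11,5],[17,3],[21,5],[27,4],[33,0],[37,2],[39,3],[45,4],[47,5],[56,3],[61,2]]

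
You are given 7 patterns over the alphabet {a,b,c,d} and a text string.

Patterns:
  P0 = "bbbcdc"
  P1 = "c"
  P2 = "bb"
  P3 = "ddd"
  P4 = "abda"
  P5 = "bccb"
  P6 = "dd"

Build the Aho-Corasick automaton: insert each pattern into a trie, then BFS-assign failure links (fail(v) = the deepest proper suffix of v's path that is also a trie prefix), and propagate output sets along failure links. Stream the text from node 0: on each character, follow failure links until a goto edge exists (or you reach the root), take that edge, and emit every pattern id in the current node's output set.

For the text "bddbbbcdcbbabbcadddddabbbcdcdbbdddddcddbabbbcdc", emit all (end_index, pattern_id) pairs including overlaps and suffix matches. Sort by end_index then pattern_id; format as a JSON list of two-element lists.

Build:
Trie nodes:
  0='ε' goto a→11 b→1 c→7 d→8
  1='b' goto b→2 c→15
  2='bb' goto b→3  ←P2
  3='bbb' goto c→4
  4='bbbc' goto d→5
  5='bbbcd' goto c→6
  6='bbbcdc' goto ·  ←P0
  7='c' goto ·  ←P1
  8='d' goto d→9
  9='dd' goto d→10  ←P6
  10='ddd' goto ·  ←P3
  11='a' goto b→12
  12='ab' goto d→13
  13='abd' goto a→14
  14='abda' goto ·  ←P4
  15='bc' goto c→16
  16='bcc' goto b→17
  17='bccb' goto ·  ←P5

Failure links (BFS by depth):
  n1('b'): parent n0 fail=0; on 'b' 0 → fail=0;  out ∅∪∅=∅
  n7('c'): parent n0 fail=0; on 'c' 0 → fail=0;  out {1}∪∅={1}
  n8('d'): parent n0 fail=0; on 'd' 0 → fail=0;  out ∅∪∅=∅
  n11('a'): parent n0 fail=0; on 'a' 0 → fail=0;  out ∅∪∅=∅
  n2('bb'): parent n1 fail=0; on 'b' 0 → fail=1;  out {2}∪∅={2}
  n9('dd'): parent n8 fail=0; on 'd' 0 → fail=8;  out {6}∪∅={6}
  n12('ab'): parent n11 fail=0; on 'b' 0 → fail=1;  out ∅∪∅=∅
  n15('bc'): parent n1 fail=0; on 'c' 0 → fail=7;  out ∅∪{1}={1}
  n3('bbb'): parent n2 fail=1; on 'b' 1 → fail=2;  out ∅∪{2}={2}
  n10('ddd'): parent n9 fail=8; on 'd' 8 → fail=9;  out {3}∪{6}={3,6}
  n13('abd'): parent n12 fail=1; on 'd' 1→0 → fail=8;  out ∅∪∅=∅
  n16('bcc'): parent n15 fail=7; on 'c' 7→0 → fail=7;  out ∅∪{1}={1}
  n4('bbbc'): parent n3 fail=2; on 'c' 2→1 → fail=15;  out ∅∪{1}={1}
  n14('abda'): parent n13 fail=8; on 'a' 8→0 → fail=11;  out {4}∪∅={4}
  n17('bccb'): parent n16 fail=7; on 'b' 7→0 → fail=1;  out {5}∪∅={5}
  n5('bbbcd'): parent n4 fail=15; on 'd' 15→7→0 → fail=8;  out ∅∪∅=∅
  n6('bbbcdc'): parent n5 fail=8; on 'c' 8→0 → fail=7;  out {0}∪{1}={0,1}

Run:
[0] read 'b'  n0⇒n1
[1] read 'd'  n1⇒n8 (fail-walked)
[2] read 'd'  n8⇒n9  ** P6@[1:2]
[3] read 'b'  n9⇒n1 (fail-walked)
[4] read 'b'  n1⇒n2  ** P2@[3:4]
[5] read 'b'  n2⇒n3  ** P2@[4:5]
[6] read 'c'  n3⇒n4  ** P1@[6:6]
[7] read 'd'  n4⇒n5
[8] read 'c'  n5⇒n6  ** P0@[3:8],P1@[8:8]
[9] read 'b'  n6⇒n1 (fail-walked)
[10] read 'b'  n1⇒n2  ** P2@[9:10]
[11] read 'a'  n2⇒n11 (fail-walked)
[12] read 'b'  n11⇒n12
[13] read 'b'  n12⇒n2 (fail-walked)  ** P2@[12:13]
[14] read 'c'  n2⇒n15 (fail-walked)  ** P1@[14:14]
[15] read 'a'  n15⇒n11 (fail-walked)
[16] read 'd'  n11⇒n8 (fail-walked)
[17] read 'd'  n8⇒n9  ** P6@[16:17]
[18] read 'd'  n9⇒n10  ** P3@[16:18],P6@[17:18]
[19] read 'd'  n10⇒n10 (fail-walked)  ** P3@[17:19],P6@[18:19]
[20] read 'd'  n10⇒n10 (fail-walked)  ** P3@[18:20],P6@[19:20]
[21] read 'a'  n10⇒n11 (fail-walked)
[22] read 'b'  n11⇒n12
[23] read 'b'  n12⇒n2 (fail-walked)  ** P2@[22:23]
[24] read 'b'  n2⇒n3  ** P2@[23:24]
[25] read 'c'  n3⇒n4  ** P1@[25:25]
[26] read 'd'  n4⇒n5
[27] read 'c'  n5⇒n6  ** P0@[22:27],P1@[27:27]
[28] read 'd'  n6⇒n8 (fail-walked)
[29] read 'b'  n8⇒n1 (fail-walked)
[30] read 'b'  n1⇒n2  ** P2@[29:30]
[31] read 'd'  n2⇒n8 (fail-walked)
[32] read 'd'  n8⇒n9  ** P6@[31:32]
[33] read 'd'  n9⇒n10  ** P3@[31:33],P6@[32:33]
[34] read 'd'  n10⇒n10 (fail-walked)  ** P3@[32:34],P6@[33:34]
[35] read 'd'  n10⇒n10 (fail-walked)  ** P3@[33:35],P6@[34:35]
[36] read 'c'  n10⇒n7 (fail-walked)  ** P1@[36:36]
[37] read 'd'  n7⇒n8 (fail-walked)
[38] read 'd'  n8⇒n9  ** P6@[37:38]
[39] read 'b'  n9⇒n1 (fail-walked)
[40] read 'a'  n1⇒n11 (fail-walked)
[41] read 'b'  n11⇒n12
[42] read 'b'  n12⇒n2 (fail-walked)  ** P2@[41:42]
[43] read 'b'  n2⇒n3  ** P2@[42:43]
[44] read 'c'  n3⇒n4  ** P1@[44:44]
[45] read 'd'  n4⇒n5
[46] read 'c'  n5⇒n6  ** P0@[41:46],P1@[46:46]

Matches: [[2,6],[4,2],[5,2],[6,1],[8,0],[8,1],[10,2],[13,2],[14,1],[17,6],[18,3],[18,6],[19,3],[19,6],[20,3],[20,6],[23,2],[24,2],[25,1],[27,0],[27,1],[30,2],[32,6],[33,3],[33,6],[34,3],[34,6],[35,3],[35,6],[36,1],[38,6],[42,2],[43,2],[44,1],[46,0],[46,1]]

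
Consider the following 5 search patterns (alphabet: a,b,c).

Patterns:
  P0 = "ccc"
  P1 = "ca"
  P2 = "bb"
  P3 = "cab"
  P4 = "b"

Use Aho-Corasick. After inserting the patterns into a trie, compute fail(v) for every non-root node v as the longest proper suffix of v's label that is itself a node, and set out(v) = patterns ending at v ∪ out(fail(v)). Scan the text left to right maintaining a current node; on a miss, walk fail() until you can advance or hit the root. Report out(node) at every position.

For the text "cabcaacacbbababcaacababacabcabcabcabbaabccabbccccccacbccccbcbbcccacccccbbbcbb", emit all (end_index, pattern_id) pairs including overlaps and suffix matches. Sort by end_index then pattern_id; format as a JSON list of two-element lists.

Build:
Trie (insert patterns):
  0='ε' goto b→5 c→1
  1='c' goto a→4 c→2
  2='cc' goto c→3
  3='ccc' goto ·  ←P0
  4='ca' goto b→7  ←P1
  5='b' goto b→6  ←P4
  6='bb' goto ·  ←P2
  7='cab' goto ·  ←P3

BFS fail/out derivation:
  fail(1) 'c': from fail(0)=0 chase 'c': 0 ⇒ 0;  out=∅∪out(0)=∅
  fail(5) 'b': from fail(0)=0 chase 'b': 0 ⇒ 0;  out={4}∪out(0)={4}
  fail(2) 'cc': from fail(1)=0 chase 'c': 0 ⇒ 1;  out=∅∪out(1)=∅
  fail(4) 'ca': from fail(1)=0 chase 'a': 0 ⇒ 0;  out={1}∪out(0)={1}
  fail(6) 'bb': from fail(5)=0 chase 'b': 0 ⇒ 5;  out={2}∪out(5)={2,4}
  fail(3) 'ccc': from fail(2)=1 chase 'c': 1 ⇒ 2;  out={0}∪out(2)={0}
  fail(7) 'cab': from fail(4)=0 chase 'b': 0 ⇒ 5;  out={3}∪out(5)={3,4}

Run:
pos 0 'c': at 1
pos 1 'a': at 4  ** P1@[0:1]
pos 2 'b': at 7  ** P3@[0:2],P4@[2:2]
pos 3 'c': at 1 (via fail)
pos 4 'a': at 4  ** P1@[3:4]
pos 5 'a': at 0 (via fail)
pos 6 'c': at 1
pos 7 'a': at 4  ** P1@[6:7]
pos 8 'c': at 1 (via fail)
pos 9 'b': at 5 (via fail)  ** P4@[9:9]
pos 10 'b': at 6  ** P2@[9:10],P4@[10:10]
pos 11 'a': at 0 (via fail)
pos 12 'b': at 5  ** P4@[12:12]
pos 13 'a': at 0 (via fail)
pos 14 'b': at 5  ** P4@[14:14]
pos 15 'c': at 1 (via fail)
pos 16 'a': at 4  ** P1@[15:16]
pos 17 'a': at 0 (via fail)
pos 18 'c': at 1
pos 19 'a': at 4  ** P1@[18:19]
pos 20 'b': at 7  ** P3@[18:20],P4@[20:20]
pos 21 'a': at 0 (via fail)
pos 22 'b': at 5  ** P4@[22:22]
pos 23 'a': at 0 (via fail)
pos 24 'c': at 1
pos 25 'a': at 4  ** P1@[24:25]
pos 26 'b': at 7  ** P3@[24:26],P4@[26:26]
pos 27 'c': at 1 (via fail)
pos 28 'a': at 4  ** P1@[27:28]
pos 29 'b': at 7  ** P3@[27:29],P4@[29:29]
pos 30 'c': at 1 (via fail)
pos 31 'a': at 4  ** P1@[30:31]
pos 32 'b': at 7  ** P3@[30:32],P4@[32:32]
pos 33 'c': at 1 (via fail)
pos 34 'a': at 4  ** P1@[33:34]
pos 35 'b': at 7  ** P3@[33:35],P4@[35:35]
pos 36 'b': at 6 (via fail)  ** P2@[35:36],P4@[36:36]
pos 37 'a': at 0 (via fail)
pos 38 'a': at 0
pos 39 'b': at 5  ** P4@[39:39]
pos 40 'c': at 1 (via fail)
pos 41 'c': at 2
pos 42 'a': at 4 (via fail)  ** P1@[41:42]
pos 43 'b': at 7  ** P3@[41:43],P4@[43:43]
pos 44 'b': at 6 (via fail)  ** P2@[43:44],P4@[44:44]
pos 45 'c': at 1 (via fail)
pos 46 'c': at 2
pos 47 'c': at 3  ** P0@[45:47]
pos 48 'c': at 3 (via fail)  ** P0@[46:48]
pos 49 'c': at 3 (via fail)  ** P0@[47:49]
pos 50 'c': at 3 (via fail)  ** P0@[48:50]
pos 51 'a': at 4 (via fail)  ** P1@[50:51]
pos 52 'c': at 1 (via fail)
pos 53 'b': at 5 (via fail)  ** P4@[53:53]
pos 54 'c': at 1 (via fail)
pos 55 'c': at 2
pos 56 'c': at 3  ** P0@[54:56]
pos 57 'c': at 3 (via fail)  ** P0@[55:57]
pos 58 'b': at 5 (via fail)  ** P4@[58:58]
pos 59 'c': at 1 (via fail)
pos 60 'b': at 5 (via fail)  ** P4@[60:60]
pos 61 'b': at 6  ** P2@[60:61],P4@[61:61]
pos 62 'c': at 1 (via fail)
pos 63 'c': at 2
pos 64 'c': at 3  ** P0@[62:64]
pos 65 'a': at 4 (via fail)  ** P1@[64:65]
pos 66 'c': at 1 (via fail)
pos 67 'c': at 2
pos 68 'c': at 3  ** P0@[66:68]
pos 69 'c': at 3 (via fail)  ** P0@[67:69]
pos 70 'c': at 3 (via fail)  ** P0@[68:70]
pos 71 'b': at 5 (via fail)  ** P4@[71:71]
pos 72 'b': at 6  ** P2@[71:72],P4@[72:72]
pos 73 'b': at 6 (via fail)  ** P2@[72:73],P4@[73:73]
pos 74 'c': at 1 (via fail)
pos 75 'b': at 5 (via fail)  ** P4@[75:75]
pos 76 'b': at 6  ** P2@[75:76],P4@[76:76]

All matches (sorted): [[1,1],[2,3],[2,4],[4,1],[7,1],[9,4],[10,2],[10,4],[12,4],[14,4],[16,1],[19,1],[20,3],[20,4],[22,4],[25,1],[26,3],[26,4],[28,1],[29,3],[29,4],[31,1],[32,3],[32,4],[34,1],[35,3],[35,4],[36,2],[36,4],[39,4],[42,1],[43,3],[43,4],[44,2],[44,4],[47,0],[48,0],[49,0],[50,0],[51,1],[53,4],[56,0],[57,0],[58,4],[60,4],[61,2],[61,4],[64,0],[65,1],[68,0],[69,0],[70,0],[71,4],[72,2],[72,4],[73,2],[73,4],[75,4],[76,2],[76,4]]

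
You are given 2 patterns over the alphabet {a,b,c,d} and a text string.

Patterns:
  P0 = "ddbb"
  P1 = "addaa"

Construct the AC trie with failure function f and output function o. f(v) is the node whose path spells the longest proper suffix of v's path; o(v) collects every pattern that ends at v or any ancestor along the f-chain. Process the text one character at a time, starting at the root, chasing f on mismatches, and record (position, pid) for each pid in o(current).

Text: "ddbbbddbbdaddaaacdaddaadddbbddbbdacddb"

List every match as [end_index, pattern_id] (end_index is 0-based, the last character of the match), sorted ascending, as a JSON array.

Build:
Trie (insert patterns):
  n0 'ε': a→5 d→1
  n1 'd': d→2
  n2 'dd': b→3
  n3 'ddb': b→4
  n4 'ddbb': ·  ←P0
  n5 'a': d→6
  n6 'ad': d→7
  n7 'add': a→8
  n8 'adda': a→9
  n9 'addaa': ·  ←P1

BFS fail/out derivation:
  n1('d'): parent n0 fail=0; on 'd' 0 → fail=0;  out ∅∪∅=∅
  n5('a'): parent n0 fail=0; on 'a' 0 → fail=0;  out ∅∪∅=∅
  n2('dd'): parent n1 fail=0; on 'd' 0 → fail=1;  out ∅∪∅=∅
  n6('ad'): parent n5 fail=0; on 'd' 0 → fail=1;  out ∅∪∅=∅
  n3('ddb'): parent n2 fail=1; on 'b' 1→0 → fail=0;  out ∅∪∅=∅
  n7('add'): parent n6 fail=1; on 'd' 1 → fail=2;  out ∅∪∅=∅
  n4('ddbb'): parent n3 fail=0; on 'b' 0 → fail=0;  out {0}∪∅={0}
  n8('adda'): parent n7 fail=2; on 'a' 2→1→0 → fail=5;  out ∅∪∅=∅
  n9('addaa'): parent n8 fail=5; on 'a' 5→0 → fail=5;  out {1}∪∅={1}

Scan:
[0] read 'd'  n0⇒n1
[1] read 'd'  n1⇒n2
[2] read 'b'  n2⇒n3
[3] read 'b'  n3⇒n4  → match P0@[0:3]
[4] read 'b'  n4⇒n0 ·f
[5] read 'd'  n0⇒n1
[6] read 'd'  n1⇒n2
[7] read 'b'  n2⇒n3
[8] read 'b'  n3⇒n4  → match P0@[5:8]
[9] read 'd'  n4⇒n1 ·f
[10] read 'a'  n1⇒n5 ·f
[11] read 'd'  n5⇒n6
[12] read 'd'  n6⇒n7
[13] read 'a'  n7⇒n8
[14] read 'a'  n8⇒n9  → match P1@[10:14]
[15] read 'a'  n9⇒n5 ·f
[16] read 'c'  n5⇒n0 ·f
[17] read 'd'  n0⇒n1
[18] read 'a'  n1⇒n5 ·f
[19] read 'd'  n5⇒n6
[20] read 'd'  n6⇒n7
[21] read 'a'  n7⇒n8
[22] read 'a'  n8⇒n9  → match P1@[18:22]
[23] read 'd'  n9⇒n6 ·f
[24] read 'd'  n6⇒n7
[25] read 'd'  n7⇒n2 ·f
[26] read 'b'  n2⇒n3
[27] read 'b'  n3⇒n4  → match P0@[24:27]
[28] read 'd'  n4⇒n1 ·f
[29] read 'd'  n1⇒n2
[30] read 'b'  n2⇒n3
[31] read 'b'  n3⇒n4  → match P0@[28:31]
[32] read 'd'  n4⇒n1 ·f
[33] read 'a'  n1⇒n5 ·f
[34] read 'c'  n5⇒n0 ·f
[35] read 'd'  n0⇒n1
[36] read 'd'  n1⇒n2
[37] read 'b'  n2⇒n3

Result: [[3,0],[8,0],[14,1],[22,1],[27,0],[31,0]]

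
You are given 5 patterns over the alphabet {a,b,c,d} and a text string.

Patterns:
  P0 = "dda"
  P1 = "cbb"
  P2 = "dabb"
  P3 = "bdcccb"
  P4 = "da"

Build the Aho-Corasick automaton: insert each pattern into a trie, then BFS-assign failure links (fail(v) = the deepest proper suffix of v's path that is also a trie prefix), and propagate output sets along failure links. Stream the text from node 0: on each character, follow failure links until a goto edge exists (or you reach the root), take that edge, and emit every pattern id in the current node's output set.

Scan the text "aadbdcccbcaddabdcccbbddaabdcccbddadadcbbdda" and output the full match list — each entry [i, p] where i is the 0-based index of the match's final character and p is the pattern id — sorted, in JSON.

Build:
Trie nodes:
  n0 'ε': b→10 c→4 d→1
  n1 'd': a→7 d→2
  n2 'dd': a→3
  n3 'dda': ·  ←P0
  n4 'c': b→5
  n5 'cb': b→6
  n6 'cbb': ·  ←P1
  n7 'da': b→8  ←P4
  n8 'dab': b→9
  n9 'dabb': ·  ←P2
  n10 'b': d→11
  n11 'bd': c→12
  n12 'bdc': c→13
  n13 'bdcc': c→14
  n14 'bdccc': b→15
  n15 'bdcccb': ·  ←P3

BFS fail/out derivation:
  n1('d'): parent n0 fail=0; on 'd' 0 → fail=0;  out ∅∪∅=∅
  n4('c'): parent n0 fail=0; on 'c' 0 → fail=0;  out ∅∪∅=∅
  n10('b'): parent n0 fail=0; on 'b' 0 → fail=0;  out ∅∪∅=∅
  n2('dd'): parent n1 fail=0; on 'd' 0 → fail=1;  out ∅∪∅=∅
  n5('cb'): parent n4 fail=0; on 'b' 0 → fail=10;  out ∅∪∅=∅
  n7('da'): parent n1 fail=0; on 'a' 0 → fail=0;  out {4}∪∅={4}
  n11('bd'): parent n10 fail=0; on 'd' 0 → fail=1;  out ∅∪∅=∅
  n3('dda'): parent n2 fail=1; on 'a' 1 → fail=7;  out {0}∪{4}={0,4}
  n6('cbb'): parent n5 fail=10; on 'b' 10→0 → fail=10;  out {1}∪∅={1}
  n8('dab'): parent n7 fail=0; on 'b' 0 → fail=10;  out ∅∪∅=∅
  n12('bdc'): parent n11 fail=1; on 'c' 1→0 → fail=4;  out ∅∪∅=∅
  n9('dabb'): parent n8 fail=10; on 'b' 10→0 → fail=10;  out {2}∪∅={2}
  n13('bdcc'): parent n12 fail=4; on 'c' 4→0 → fail=4;  out ∅∪∅=∅
  n14('bdccc'): parent n13 fail=4; on 'c' 4→0 → fail=4;  out ∅∪∅=∅
  n15('bdcccb'): parent n14 fail=4; on 'b' 4 → fail=5;  out {3}∪∅={3}

Text stream:
pos 0 'a': at 0
pos 1 'a': at 0
pos 2 'd': at 1
pos 3 'b': at 10 (fail-walked)
pos 4 'd': at 11
pos 5 'c': at 12
pos 6 'c': at 13
pos 7 'c': at 14
pos 8 'b': at 15  ** P3@[3:8]
pos 9 'c': at 4 (fail-walked)
pos 10 'a': at 0 (fail-walked)
pos 11 'd': at 1
pos 12 'd': at 2
pos 13 'a': at 3  ** P0@[11:13],P4@[12:13]
pos 14 'b': at 8 (fail-walked)
pos 15 'd': at 11 (fail-walked)
pos 16 'c': at 12
pos 17 'c': at 13
pos 18 'c': at 14
pos 19 'b': at 15  ** P3@[14:19]
pos 20 'b': at 6 (fail-walked)  ** P1@[18:20]
pos 21 'd': at 11 (fail-walked)
pos 22 'd': at 2 (fail-walked)
pos 23 'a': at 3  ** P0@[21:23],P4@[22:23]
pos 24 'a': at 0 (fail-walked)
pos 25 'b': at 10
pos 26 'd': at 11
pos 27 'c': at 12
pos 28 'c': at 13
pos 29 'c': at 14
pos 30 'b': at 15  ** P3@[25:30]
pos 31 'd': at 11 (fail-walked)
pos 32 'd': at 2 (fail-walked)
pos 33 'a': at 3  ** P0@[31:33],P4@[32:33]
pos 34 'd': at 1 (fail-walked)
pos 35 'a': at 7  ** P4@[34:35]
pos 36 'd': at 1 (fail-walked)
pos 37 'c': at 4 (fail-walked)
pos 38 'b': at 5
pos 39 'b': at 6  ** P1@[37:39]
pos 40 'd': at 11 (fail-walked)
pos 41 'd': at 2 (fail-walked)
pos 42 'a': at 3  ** P0@[40:42],P4@[41:42]

All matches (sorted): [[8,3],[13,0],[13,4],[19,3],[20,1],[23,0],[23,4],[30,3],[33,0],[33,4],[35,4],[39,1],[42,0],[42,4]]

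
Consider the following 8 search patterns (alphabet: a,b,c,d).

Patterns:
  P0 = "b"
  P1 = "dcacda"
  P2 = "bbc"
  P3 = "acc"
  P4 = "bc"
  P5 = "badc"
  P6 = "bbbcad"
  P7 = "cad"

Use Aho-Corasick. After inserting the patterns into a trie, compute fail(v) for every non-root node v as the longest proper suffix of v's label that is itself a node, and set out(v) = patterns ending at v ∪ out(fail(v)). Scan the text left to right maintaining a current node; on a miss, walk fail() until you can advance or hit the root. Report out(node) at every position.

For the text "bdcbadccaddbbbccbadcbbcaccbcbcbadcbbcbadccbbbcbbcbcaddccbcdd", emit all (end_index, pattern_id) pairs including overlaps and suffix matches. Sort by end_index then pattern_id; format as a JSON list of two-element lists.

Build:
Trie nodes:
  0='ε' goto a→10 b→1 c→21 d→2
  1='b' goto a→14 b→8 c→13  [P0 ends]
  2='d' goto c→3
  3='dc' goto a→4
  4='dca' goto c→5
  5='dcac' goto d→6
  6='dcacd' goto a→7
  7='dcacda' goto ·  [P1 ends]
  8='bb' goto b→17 c→9
  9='bbc' goto ·  [P2 ends]
  10='a' goto c→11
  11='ac' goto c→12
  12='acc' goto ·  [P3 ends]
  13='bc' goto ·  [P4 ends]
  14='ba' goto d→15
  15='bad' goto c→16
  16='badc' goto ·  [P5 ends]
  17='bbb' goto c→18
  18='bbbc' goto a→19
  19='bbbca' goto d→20
  20='bbbcad' goto ·  [P6 ends]
  21='c' goto a→22
  22='ca' goto d→23
  23='cad' goto ·  [P7 ends]

BFS fail/out derivation:
  n1('b'): parent n0 fail=0; on 'b' 0 → fail=0;  out {0}∪∅={0}
  n2('d'): parent n0 fail=0; on 'd' 0 → fail=0;  out ∅∪∅=∅
  n10('a'): parent n0 fail=0; on 'a' 0 → fail=0;  out ∅∪∅=∅
  n21('c'): parent n0 fail=0; on 'c' 0 → fail=0;  out ∅∪∅=∅
  n3('dc'): parent n2 fail=0; on 'c' 0 → fail=21;  out ∅∪∅=∅
  n8('bb'): parent n1 fail=0; on 'b' 0 → fail=1;  out ∅∪{0}={0}
  n11('ac'): parent n10 fail=0; on 'c' 0 → fail=21;  out ∅∪∅=∅
  n13('bc'): parent n1 fail=0; on 'c' 0 → fail=21;  out {4}∪∅={4}
  n14('ba'): parent n1 fail=0; on 'a' 0 → fail=10;  out ∅∪∅=∅
  n22('ca'): parent n21 fail=0; on 'a' 0 → fail=10;  out ∅∪∅=∅
  n4('dca'): parent n3 fail=21; on 'a' 21 → fail=22;  out ∅∪∅=∅
  n9('bbc'): parent n8 fail=1; on 'c' 1 → fail=13;  out {2}∪{4}={2,4}
  n12('acc'): parent n11 fail=21; on 'c' 21→0 → fail=21;  out {3}∪∅={3}
  n15('bad'): parent n14 fail=10; on 'd' 10→0 → fail=2;  out ∅∪∅=∅
  n17('bbb'): parent n8 fail=1; on 'b' 1 → fail=8;  out ∅∪{0}={0}
  n23('cad'): parent n22 fail=10; on 'd' 10→0 → fail=2;  out {7}∪∅={7}
  n5('dcac'): parent n4 fail=22; on 'c' 22→10 → fail=11;  out ∅∪∅=∅
  n16('badc'): parent n15 fail=2; on 'c' 2 → fail=3;  out {5}∪∅={5}
  n18('bbbc'): parent n17 fail=8; on 'c' 8 → fail=9;  out ∅∪{2,4}={2,4}
  n6('dcacd'): parent n5 fail=11; on 'd' 11→21→0 → fail=2;  out ∅∪∅=∅
  n19('bbbca'): parent n18 fail=9; on 'a' 9→13→21 → fail=22;  out ∅∪∅=∅
  n7('dcacda'): parent n6 fail=2; on 'a' 2→0 → fail=10;  out {1}∪∅={1}
  n20('bbbcad'): parent n19 fail=22; on 'd' 22 → fail=23;  out {6}∪{7}={6,7}

Scan:
i=0 'b': node 0→1  emit P0@[0:0]
i=1 'd': node 1→2 (via fail)
i=2 'c': node 2→3
i=3 'b': node 3→1 (via fail)  emit P0@[3:3]
i=4 'a': node 1→14
i=5 'd': node 14→15
i=6 'c': node 15→16  emit P5@[3:6]
i=7 'c': node 16→21 (via fail)
i=8 'a': node 21→22
i=9 'd': node 22→23  emit P7@[7:9]
i=10 'd': node 23→2 (via fail)
i=11 'b': node 2→1 (via fail)  emit P0@[11:11]
i=12 'b': node 1→8  emit P0@[12:12]
i=13 'b': node 8→17  emit P0@[13:13]
i=14 'c': node 17→18  emit P2@[12:14],P4@[13:14]
i=15 'c': node 18→21 (via fail)
i=16 'b': node 21→1 (via fail)  emit P0@[16:16]
i=17 'a': node 1→14
i=18 'd': node 14→15
i=19 'c': node 15→16  emit P5@[16:19]
i=20 'b': node 16→1 (via fail)  emit P0@[20:20]
i=21 'b': node 1→8  emit P0@[21:21]
i=22 'c': node 8→9  emit P2@[20:22],P4@[21:22]
i=23 'a': node 9→22 (via fail)
i=24 'c': node 22→11 (via fail)
i=25 'c': node 11→12  emit P3@[23:25]
i=26 'b': node 12→1 (via fail)  emit P0@[26:26]
i=27 'c': node 1→13  emit P4@[26:27]
i=28 'b': node 13→1 (via fail)  emit P0@[28:28]
i=29 'c': node 1→13  emit P4@[28:29]
i=30 'b': node 13→1 (via fail)  emit P0@[30:30]
i=31 'a': node 1→14
i=32 'd': node 14→15
i=33 'c': node 15→16  emit P5@[30:33]
i=34 'b': node 16→1 (via fail)  emit P0@[34:34]
i=35 'b': node 1→8  emit P0@[35:35]
i=36 'c': node 8→9  emit P2@[34:36],P4@[35:36]
i=37 'b': node 9→1 (via fail)  emit P0@[37:37]
i=38 'a': node 1→14
i=39 'd': node 14→15
i=40 'c': node 15→16  emit P5@[37:40]
i=41 'c': node 16→21 (via fail)
i=42 'b': node 21→1 (via fail)  emit P0@[42:42]
i=43 'b': node 1→8  emit P0@[43:43]
i=44 'b': node 8→17  emit P0@[44:44]
i=45 'c': node 17→18  emit P2@[43:45],P4@[44:45]
i=46 'b': node 18→1 (via fail)  emit P0@[46:46]
i=47 'b': node 1→8  emit P0@[47:47]
i=48 'c': node 8→9  emit P2@[46:48],P4@[47:48]
i=49 'b': node 9→1 (via fail)  emit P0@[49:49]
i=50 'c': node 1→13  emit P4@[49:50]
i=51 'a': node 13→22 (via fail)
i=52 'd': node 22→23  emit P7@[50:52]
i=53 'd': node 23→2 (via fail)
i=54 'c': node 2→3
i=55 'c': node 3→21 (via fail)
i=56 'b': node 21→1 (via fail)  emit P0@[56:56]
i=57 'c': node 1→13  emit P4@[56:57]
i=58 'd': node 13→2 (via fail)
i=59 'd': node 2→2 (via fail)

Result: [[0,0],[3,0],[6,5],[9,7],[11,0],[12,0],[13,0],[14,2],[14,4],[16,0],[19,5],[20,0],[21,0],[22,2],[22,4],[25,3],[26,0],[27,4],[28,0],[29,4],[30,0],[33,5],[34,0],[35,0],[36,2],[36,4],[37,0],[40,5],[42,0],[43,0],[44,0],[45,2],[45,4],[46,0],[47,0],[48,2],[48,4],[49,0],[50,4],[52,7],[56,0],[57,4]]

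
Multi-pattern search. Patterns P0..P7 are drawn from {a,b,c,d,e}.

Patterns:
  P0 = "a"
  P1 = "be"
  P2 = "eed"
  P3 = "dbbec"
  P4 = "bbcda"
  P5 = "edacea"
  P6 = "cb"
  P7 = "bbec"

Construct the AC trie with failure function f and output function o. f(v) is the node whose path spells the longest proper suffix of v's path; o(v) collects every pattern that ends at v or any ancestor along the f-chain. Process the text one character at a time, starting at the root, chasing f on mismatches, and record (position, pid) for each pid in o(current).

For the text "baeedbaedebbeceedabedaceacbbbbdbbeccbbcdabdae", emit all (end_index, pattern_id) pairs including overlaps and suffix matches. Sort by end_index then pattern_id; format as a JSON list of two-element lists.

Construct AC machine:
Trie nodes:
  n0 'ε': a→1 b→2 c→21 d→7 e→4
  n1 'a': ·  [P0 ends]
  n2 'b': b→12 e→3
  n3 'be': ·  [P1 ends]
  n4 'e': d→16 e→5
  n5 'ee': d→6
  n6 'eed': ·  [P2 ends]
  n7 'd': b→8
  n8 'db': b→9
  n9 'dbb': e→10
  n10 'dbbe': c→11
  n11 'dbbec': ·  [P3 ends]
  n12 'bb': c→13 e→23
  n13 'bbc': d→14
  n14 'bbcd': a→15
  n15 'bbcda': ·  [P4 ends]
  n16 'ed': a→17
  n17 'eda': c→18
  n18 'edac': e→19
  n19 'edace': a→20
  n20 'edacea': ·  [P5 ends]
  n21 'c': b→22
  n22 'cb': ·  [P6 ends]
  n23 'bbe': c→24
  n24 'bbec': ·  [P7 ends]

BFS fail/out derivation:
  fail(1) 'a': from fail(0)=0 chase 'a': 0 ⇒ 0;  out={0}∪out(0)={0}
  fail(2) 'b': from fail(0)=0 chase 'b': 0 ⇒ 0;  out=∅∪out(0)=∅
  fail(4) 'e': from fail(0)=0 chase 'e': 0 ⇒ 0;  out=∅∪out(0)=∅
  fail(7) 'd': from fail(0)=0 chase 'd': 0 ⇒ 0;  out=∅∪out(0)=∅
  fail(21) 'c': from fail(0)=0 chase 'c': 0 ⇒ 0;  out=∅∪out(0)=∅
  fail(3) 'be': from fail(2)=0 chase 'e': 0 ⇒ 4;  out={1}∪out(4)={1}
  fail(5) 'ee': from fail(4)=0 chase 'e': 0 ⇒ 4;  out=∅∪out(4)=∅
  fail(8) 'db': from fail(7)=0 chase 'b': 0 ⇒ 2;  out=∅∪out(2)=∅
  fail(12) 'bb': from fail(2)=0 chase 'b': 0 ⇒ 2;  out=∅∪out(2)=∅
  fail(16) 'ed': from fail(4)=0 chase 'd': 0 ⇒ 7;  out=∅∪out(7)=∅
  fail(22) 'cb': from fail(21)=0 chase 'b': 0 ⇒ 2;  out={6}∪out(2)={6}
  fail(6) 'eed': from fail(5)=4 chase 'd': 4 ⇒ 16;  out={2}∪out(16)={2}
  fail(9) 'dbb': from fail(8)=2 chase 'b': 2 ⇒ 12;  out=∅∪out(12)=∅
  fail(13) 'bbc': from fail(12)=2 chase 'c': 2→0 ⇒ 21;  out=∅∪out(21)=∅
  fail(17) 'eda': from fail(16)=7 chase 'a': 7→0 ⇒ 1;  out=∅∪out(1)={0}
  fail(23) 'bbe': from fail(12)=2 chase 'e': 2 ⇒ 3;  out=∅∪out(3)={1}
  fail(10) 'dbbe': from fail(9)=12 chase 'e': 12 ⇒ 23;  out=∅∪out(23)={1}
  fail(14) 'bbcd': from fail(13)=21 chase 'd': 21→0 ⇒ 7;  out=∅∪out(7)=∅
  fail(18) 'edac': from fail(17)=1 chase 'c': 1→0 ⇒ 21;  out=∅∪out(21)=∅
  fail(24) 'bbec': from fail(23)=3 chase 'c': 3→4→0 ⇒ 21;  out={7}∪out(21)={7}
  fail(11) 'dbbec': from fail(10)=23 chase 'c': 23 ⇒ 24;  out={3}∪out(24)={3,7}
  fail(15) 'bbcda': from fail(14)=7 chase 'a': 7→0 ⇒ 1;  out={4}∪out(1)={0,4}
  fail(19) 'edace': from fail(18)=21 chase 'e': 21→0 ⇒ 4;  out=∅∪out(4)=∅
  fail(20) 'edacea': from fail(19)=4 chase 'a': 4→0 ⇒ 1;  out={5}∪out(1)={0,5}

Scan:
i=0 'b': node 0→2
i=1 'a': node 2→1 (via fail)  emit P0@[1:1]
i=2 'e': node 1→4 (via fail)
i=3 'e': node 4→5
i=4 'd': node 5→6  emit P2@[2:4]
i=5 'b': node 6→8 (via fail)
i=6 'a': node 8→1 (via fail)  emit P0@[6:6]
i=7 'e': node 1→4 (via fail)
i=8 'd': node 4→16
i=9 'e': node 16→4 (via fail)
i=10 'b': node 4→2 (via fail)
i=11 'b': node 2→12
i=12 'e': node 12→23  emit P1@[11:12]
i=13 'c': node 23→24  emit P7@[10:13]
i=14 'e': node 24→4 (via fail)
i=15 'e': node 4→5
i=16 'd': node 5→6  emit P2@[14:16]
i=17 'a': node 6→17 (via fail)  emit P0@[17:17]
i=18 'b': node 17→2 (via fail)
i=19 'e': node 2→3  emit P1@[18:19]
i=20 'd': node 3→16 (via fail)
i=21 'a': node 16→17  emit P0@[21:21]
i=22 'c': node 17→18
i=23 'e': node 18→19
i=24 'a': node 19→20  emit P0@[24:24],P5@[19:24]
i=25 'c': node 20→21 (via fail)
i=26 'b': node 21→22  emit P6@[25:26]
i=27 'b': node 22→12 (via fail)
i=28 'b': node 12→12 (via fail)
i=29 'b': node 12→12 (via fail)
i=30 'd': node 12→7 (via fail)
i=31 'b': node 7→8
i=32 'b': node 8→9
i=33 'e': node 9→10  emit P1@[32:33]
i=34 'c': node 10→11  emit P3@[30:34],P7@[31:34]
i=35 'c': node 11→21 (via fail)
i=36 'b': node 21→22  emit P6@[35:36]
i=37 'b': node 22→12 (via fail)
i=38 'c': node 12→13
i=39 'd': node 13→14
i=40 'a': node 14→15  emit P0@[40:40],P4@[36:40]
i=41 'b': node 15→2 (via fail)
i=42 'd': node 2→7 (via fail)
i=43 'a': node 7→1 (via fail)  emit P0@[43:43]
i=44 'e': node 1→4 (via fail)

All matches (sorted): [[1,0],[4,2],[6,0],[12,1],[13,7],[16,2],[17,0],[19,1],[21,0],[24,0],[24,5],[26,6],[33,1],[34,3],[34,7],[36,6],[40,0],[40,4],[43,0]]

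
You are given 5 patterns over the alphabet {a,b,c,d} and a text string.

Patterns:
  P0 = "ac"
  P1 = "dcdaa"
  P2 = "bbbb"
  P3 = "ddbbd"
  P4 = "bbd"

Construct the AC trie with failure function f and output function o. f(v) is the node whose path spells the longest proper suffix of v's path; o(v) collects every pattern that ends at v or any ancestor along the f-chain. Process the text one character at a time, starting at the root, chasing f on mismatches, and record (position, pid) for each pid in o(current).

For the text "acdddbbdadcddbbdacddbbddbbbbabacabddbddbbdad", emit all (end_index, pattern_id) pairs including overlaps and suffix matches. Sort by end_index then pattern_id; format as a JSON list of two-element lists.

Build automaton:
Trie (insert patterns):
  0='ε' goto a→1 b→8 d→3
  1='a' goto c→2
  2='ac' goto ·  ←P0
  3='d' goto c→4 d→12
  4='dc' goto d→5
  5='dcd' goto a→6
  6='dcda' goto a→7
  7='dcdaa' goto ·  ←P1
  8='b' goto b→9
  9='bb' goto b→10 d→16
  10='bbb' goto b→11
  11='bbbb' goto ·  ←P2
  12='dd' goto b→13
  13='ddb' goto b→14
  14='ddbb' goto d→15
  15='ddbbd' goto ·  ←P3
  16='bbd' goto ·  ←P4

BFS fail/out derivation:
  fail(1) 'a': from fail(0)=0 chase 'a': 0 ⇒ 0;  out=∅∪out(0)=∅
  fail(3) 'd': from fail(0)=0 chase 'd': 0 ⇒ 0;  out=∅∪out(0)=∅
  fail(8) 'b': from fail(0)=0 chase 'b': 0 ⇒ 0;  out=∅∪out(0)=∅
  fail(2) 'ac': from fail(1)=0 chase 'c': 0 ⇒ 0;  out={0}∪out(0)={0}
  fail(4) 'dc': from fail(3)=0 chase 'c': 0 ⇒ 0;  out=∅∪out(0)=∅
  fail(9) 'bb': from fail(8)=0 chase 'b': 0 ⇒ 8;  out=∅∪out(8)=∅
  fail(12) 'dd': from fail(3)=0 chase 'd': 0 ⇒ 3;  out=∅∪out(3)=∅
  fail(5) 'dcd': from fail(4)=0 chase 'd': 0 ⇒ 3;  out=∅∪out(3)=∅
  fail(10) 'bbb': from fail(9)=8 chase 'b': 8 ⇒ 9;  out=∅∪out(9)=∅
  fail(13) 'ddb': from fail(12)=3 chase 'b': 3→0 ⇒ 8;  out=∅∪out(8)=∅
  fail(16) 'bbd': from fail(9)=8 chase 'd': 8→0 ⇒ 3;  out={4}∪out(3)={4}
  fail(6) 'dcda': from fail(5)=3 chase 'a': 3→0 ⇒ 1;  out=∅∪out(1)=∅
  fail(11) 'bbbb': from fail(10)=9 chase 'b': 9 ⇒ 10;  out={2}∪out(10)={2}
  fail(14) 'ddbb': from fail(13)=8 chase 'b': 8 ⇒ 9;  out=∅∪out(9)=∅
  fail(7) 'dcdaa': from fail(6)=1 chase 'a': 1→0 ⇒ 1;  out={1}∪out(1)={1}
  fail(15) 'ddbbd': from fail(14)=9 chase 'd': 9 ⇒ 16;  out={3}∪out(16)={3,4}

Scan:
[0] read 'a'  n0⇒n1
[1] read 'c'  n1⇒n2  → match P0@[0:1]
[2] read 'd'  n2⇒n3 (fail-walked)
[3] read 'd'  n3⇒n12
[4] read 'd'  n12⇒n12 (fail-walked)
[5] read 'b'  n12⇒n13
[6] read 'b'  n13⇒n14
[7] read 'd'  n14⇒n15  → match P3@[3:7],P4@[5:7]
[8] read 'a'  n15⇒n1 (fail-walked)
[9] read 'd'  n1⇒n3 (fail-walked)
[10] read 'c'  n3⇒n4
[11] read 'd'  n4⇒n5
[12] read 'd'  n5⇒n12 (fail-walked)
[13] read 'b'  n12⇒n13
[14] read 'b'  n13⇒n14
[15] read 'd'  n14⇒n15  → match P3@[11:15],P4@[13:15]
[16] read 'a'  n15⇒n1 (fail-walked)
[17] read 'c'  n1⇒n2  → match P0@[16:17]
[18] read 'd'  n2⇒n3 (fail-walked)
[19] read 'd'  n3⇒n12
[20] read 'b'  n12⇒n13
[21] read 'b'  n13⇒n14
[22] read 'd'  n14⇒n15  → match P3@[18:22],P4@[20:22]
[23] read 'd'  n15⇒n12 (fail-walked)
[24] read 'b'  n12⇒n13
[25] read 'b'  n13⇒n14
[26] read 'b'  n14⇒n10 (fail-walked)
[27] read 'b'  n10⇒n11  → match P2@[24:27]
[28] read 'a'  n11⇒n1 (fail-walked)
[29] read 'b'  n1⇒n8 (fail-walked)
[30] read 'a'  n8⇒n1 (fail-walked)
[31] read 'c'  n1⇒n2  → match P0@[30:31]
[32] read 'a'  n2⇒n1 (fail-walked)
[33] read 'b'  n1⇒n8 (fail-walked)
[34] read 'd'  n8⇒n3 (fail-walked)
[35] read 'd'  n3⇒n12
[36] read 'b'  n12⇒n13
[37] read 'd'  n13⇒n3 (fail-walked)
[38] read 'd'  n3⇒n12
[39] read 'b'  n12⇒n13
[40] read 'b'  n13⇒n14
[41] read 'd'  n14⇒n15  → match P3@[37:41],P4@[39:41]
[42] read 'a'  n15⇒n1 (fail-walked)
[43] read 'd'  n1⇒n3 (fail-walked)

Result: [[1,0],[7,3],[7,4],[15,3],[15,4],[17,0],[22,3],[22,4],[27,2],[31,0],[41,3],[41,4]]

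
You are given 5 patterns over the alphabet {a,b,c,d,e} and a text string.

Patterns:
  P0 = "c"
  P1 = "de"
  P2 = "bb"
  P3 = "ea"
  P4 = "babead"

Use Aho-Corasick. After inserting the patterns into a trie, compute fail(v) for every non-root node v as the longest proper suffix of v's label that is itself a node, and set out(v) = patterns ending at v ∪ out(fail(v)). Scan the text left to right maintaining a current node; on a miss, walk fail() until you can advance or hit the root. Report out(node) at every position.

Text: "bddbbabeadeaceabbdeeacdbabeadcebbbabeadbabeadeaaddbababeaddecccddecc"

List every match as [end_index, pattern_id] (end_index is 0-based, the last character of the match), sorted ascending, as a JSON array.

Construct AC machine:
Trie nodes:
  0='ε' goto b→4 c→1 d→2 e→6
  1='c' goto ·  [P0 ends]
  2='d' goto e→3
  3='de' goto ·  [P1 ends]
  4='b' goto a→8 b→5
  5='bb' goto ·  [P2 ends]
  6='e' goto a→7
  7='ea' goto ·  [P3 ends]
  8='ba' goto b→9
  9='bab' goto e→10
  10='babe' goto a→11
  11='babea' goto d→12
  12='babead' goto ·  [P4 ends]

BFS fail/out derivation:
  n1('c'): parent n0 fail=0; on 'c' 0 → fail=0;  out {0}∪∅={0}
  n2('d'): parent n0 fail=0; on 'd' 0 → fail=0;  out ∅∪∅=∅
  n4('b'): parent n0 fail=0; on 'b' 0 → fail=0;  out ∅∪∅=∅
  n6('e'): parent n0 fail=0; on 'e' 0 → fail=0;  out ∅∪∅=∅
  n3('de'): parent n2 fail=0; on 'e' 0 → fail=6;  out {1}∪∅={1}
  n5('bb'): parent n4 fail=0; on 'b' 0 → fail=4;  out {2}∪∅={2}
  n7('ea'): parent n6 fail=0; on 'a' 0 → fail=0;  out {3}∪∅={3}
  n8('ba'): parent n4 fail=0; on 'a' 0 → fail=0;  out ∅∪∅=∅
  n9('bab'): parent n8 fail=0; on 'b' 0 → fail=4;  out ∅∪∅=∅
  n10('babe'): parent n9 fail=4; on 'e' 4→0 → fail=6;  out ∅∪∅=∅
  n11('babea'): parent n10 fail=6; on 'a' 6 → fail=7;  out ∅∪{3}={3}
  n12('babead'): parent n11 fail=7; on 'd' 7→0 → fail=2;  out {4}∪∅={4}

Scan:
[0] read 'b'  n0⇒n4
[1] read 'd'  n4⇒n2 (fail-walked)
[2] read 'd'  n2⇒n2 (fail-walked)
[3] read 'b'  n2⇒n4 (fail-walked)
[4] read 'b'  n4⇒n5  emit P2@[3:4]
[5] read 'a'  n5⇒n8 (fail-walked)
[6] read 'b'  n8⇒n9
[7] read 'e'  n9⇒n10
[8] read 'a'  n10⇒n11  emit P3@[7:8]
[9] read 'd'  n11⇒n12  emit P4@[4:9]
[10] read 'e'  n12⇒n3 (fail-walked)  emit P1@[9:10]
[11] read 'a'  n3⇒n7 (fail-walked)  emit P3@[10:11]
[12] read 'c'  n7⇒n1 (fail-walked)  emit P0@[12:12]
[13] read 'e'  n1⇒n6 (fail-walked)
[14] read 'a'  n6⇒n7  emit P3@[13:14]
[15] read 'b'  n7⇒n4 (fail-walked)
[16] read 'b'  n4⇒n5  emit P2@[15:16]
[17] read 'd'  n5⇒n2 (fail-walked)
[18] read 'e'  n2⇒n3  emit P1@[17:18]
[19] read 'e'  n3⇒n6 (fail-walked)
[20] read 'a'  n6⇒n7  emit P3@[19:20]
[21] read 'c'  n7⇒n1 (fail-walked)  emit P0@[21:21]
[22] read 'd'  n1⇒n2 (fail-walked)
[23] read 'b'  n2⇒n4 (fail-walked)
[24] read 'a'  n4⇒n8
[25] read 'b'  n8⇒n9
[26] read 'e'  n9⇒n10
[27] read 'a'  n10⇒n11  emit P3@[26:27]
[28] read 'd'  n11⇒n12  emit P4@[23:28]
[29] read 'c'  n12⇒n1 (fail-walked)  emit P0@[29:29]
[30] read 'e'  n1⇒n6 (fail-walked)
[31] read 'b'  n6⇒n4 (fail-walked)
[32] read 'b'  n4⇒n5  emit P2@[31:32]
[33] read 'b'  n5⇒n5 (fail-walked)  emit P2@[32:33]
[34] read 'a'  n5⇒n8 (fail-walked)
[35] read 'b'  n8⇒n9
[36] read 'e'  n9⇒n10
[37] read 'a'  n10⇒n11  emit P3@[36:37]
[38] read 'd'  n11⇒n12  emit P4@[33:38]
[39] read 'b'  n12⇒n4 (fail-walked)
[40] read 'a'  n4⇒n8
[41] read 'b'  n8⇒n9
[42] read 'e'  n9⇒n10
[43] read 'a'  n10⇒n11  emit P3@[42:43]
[44] read 'd'  n11⇒n12  emit P4@[39:44]
[45] read 'e'  n12⇒n3 (fail-walked)  emit P1@[44:45]
[46] read 'a'  n3⇒n7 (fail-walked)  emit P3@[45:46]
[47] read 'a'  n7⇒n0 (fail-walked)
[48] read 'd'  n0⇒n2
[49] read 'd'  n2⇒n2 (fail-walked)
[50] read 'b'  n2⇒n4 (fail-walked)
[51] read 'a'  n4⇒n8
[52] read 'b'  n8⇒n9
[53] read 'a'  n9⇒n8 (fail-walked)
[54] read 'b'  n8⇒n9
[55] read 'e'  n9⇒n10
[56] read 'a'  n10⇒n11  emit P3@[55:56]
[57] read 'd'  n11⇒n12  emit P4@[52:57]
[58] read 'd'  n12⇒n2 (fail-walked)
[59] read 'e'  n2⇒n3  emit P1@[58:59]
[60] read 'c'  n3⇒n1 (fail-walked)  emit P0@[60:60]
[61] read 'c'  n1⇒n1 (fail-walked)  emit P0@[61:61]
[62] read 'c'  n1⇒n1 (fail-walked)  emit P0@[62:62]
[63] read 'd'  n1⇒n2 (fail-walked)
[64] read 'd'  n2⇒n2 (fail-walked)
[65] read 'e'  n2⇒n3  emit P1@[64:65]
[66] read 'c'  n3⇒n1 (fail-walked)  emit P0@[66:66]
[67] read 'c'  n1⇒n1 (fail-walked)  emit P0@[67:67]

Result: [[4,2],[8,3],[9,4],[10,1],[11,3],[12,0],[14,3],[16,2],[18,1],[20,3],[21,0],[27,3],[28,4],[29,0],[32,2],[33,2],[37,3],[38,4],[43,3],[44,4],[45,1],[46,3],[56,3],[57,4],[59,1],[60,0],[61,0],[62,0],[65,1],[66,0],[67,0]]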